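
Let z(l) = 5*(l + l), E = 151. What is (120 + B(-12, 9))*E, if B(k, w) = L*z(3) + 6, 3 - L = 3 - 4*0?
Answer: 19026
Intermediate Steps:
L = 0 (L = 3 - (3 - 4*0) = 3 - (3 + 0) = 3 - 1*3 = 3 - 3 = 0)
z(l) = 10*l (z(l) = 5*(2*l) = 10*l)
B(k, w) = 6 (B(k, w) = 0*(10*3) + 6 = 0*30 + 6 = 0 + 6 = 6)
(120 + B(-12, 9))*E = (120 + 6)*151 = 126*151 = 19026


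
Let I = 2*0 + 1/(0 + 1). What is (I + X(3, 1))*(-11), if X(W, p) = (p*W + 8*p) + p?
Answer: -143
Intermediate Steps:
X(W, p) = 9*p + W*p (X(W, p) = (W*p + 8*p) + p = (8*p + W*p) + p = 9*p + W*p)
I = 1 (I = 0 + 1/1 = 0 + 1 = 1)
(I + X(3, 1))*(-11) = (1 + 1*(9 + 3))*(-11) = (1 + 1*12)*(-11) = (1 + 12)*(-11) = 13*(-11) = -143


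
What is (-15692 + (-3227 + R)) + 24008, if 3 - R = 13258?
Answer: -8166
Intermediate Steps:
R = -13255 (R = 3 - 1*13258 = 3 - 13258 = -13255)
(-15692 + (-3227 + R)) + 24008 = (-15692 + (-3227 - 13255)) + 24008 = (-15692 - 16482) + 24008 = -32174 + 24008 = -8166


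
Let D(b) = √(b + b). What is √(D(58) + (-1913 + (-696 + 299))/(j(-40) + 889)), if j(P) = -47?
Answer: √(-486255 + 354482*√29)/421 ≈ 2.8332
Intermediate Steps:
D(b) = √2*√b (D(b) = √(2*b) = √2*√b)
√(D(58) + (-1913 + (-696 + 299))/(j(-40) + 889)) = √(√2*√58 + (-1913 + (-696 + 299))/(-47 + 889)) = √(2*√29 + (-1913 - 397)/842) = √(2*√29 - 2310*1/842) = √(2*√29 - 1155/421) = √(-1155/421 + 2*√29)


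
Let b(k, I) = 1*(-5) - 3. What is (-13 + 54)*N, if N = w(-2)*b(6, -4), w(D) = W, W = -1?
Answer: 328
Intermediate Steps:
b(k, I) = -8 (b(k, I) = -5 - 3 = -8)
w(D) = -1
N = 8 (N = -1*(-8) = 8)
(-13 + 54)*N = (-13 + 54)*8 = 41*8 = 328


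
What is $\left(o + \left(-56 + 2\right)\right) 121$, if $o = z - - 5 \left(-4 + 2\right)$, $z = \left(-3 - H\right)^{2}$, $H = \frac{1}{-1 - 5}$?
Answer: $- \frac{243815}{36} \approx -6772.6$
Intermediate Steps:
$H = - \frac{1}{6}$ ($H = \frac{1}{-6} = - \frac{1}{6} \approx -0.16667$)
$z = \frac{289}{36}$ ($z = \left(-3 - - \frac{1}{6}\right)^{2} = \left(-3 + \frac{1}{6}\right)^{2} = \left(- \frac{17}{6}\right)^{2} = \frac{289}{36} \approx 8.0278$)
$o = - \frac{71}{36}$ ($o = \frac{289}{36} - - 5 \left(-4 + 2\right) = \frac{289}{36} - \left(-5\right) \left(-2\right) = \frac{289}{36} - 10 = - \frac{71}{36} \approx -1.9722$)
$\left(o + \left(-56 + 2\right)\right) 121 = \left(- \frac{71}{36} + \left(-56 + 2\right)\right) 121 = \left(- \frac{71}{36} - 54\right) 121 = \left(- \frac{2015}{36}\right) 121 = - \frac{243815}{36}$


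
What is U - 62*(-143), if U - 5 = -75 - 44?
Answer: 8752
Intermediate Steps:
U = -114 (U = 5 + (-75 - 44) = 5 - 119 = -114)
U - 62*(-143) = -114 - 62*(-143) = -114 + 8866 = 8752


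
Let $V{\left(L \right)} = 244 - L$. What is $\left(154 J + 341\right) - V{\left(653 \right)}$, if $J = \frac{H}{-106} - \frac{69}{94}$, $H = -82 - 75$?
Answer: $\frac{2154844}{2491} \approx 865.05$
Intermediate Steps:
$H = -157$ ($H = -82 - 75 = -157$)
$J = \frac{1861}{2491}$ ($J = - \frac{157}{-106} - \frac{69}{94} = \left(-157\right) \left(- \frac{1}{106}\right) - \frac{69}{94} = \frac{157}{106} - \frac{69}{94} = \frac{1861}{2491} \approx 0.74709$)
$\left(154 J + 341\right) - V{\left(653 \right)} = \left(154 \cdot \frac{1861}{2491} + 341\right) - \left(244 - 653\right) = \left(\frac{286594}{2491} + 341\right) - \left(244 - 653\right) = \frac{1136025}{2491} - -409 = \frac{1136025}{2491} + 409 = \frac{2154844}{2491}$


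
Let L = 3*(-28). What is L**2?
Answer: 7056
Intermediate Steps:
L = -84
L**2 = (-84)**2 = 7056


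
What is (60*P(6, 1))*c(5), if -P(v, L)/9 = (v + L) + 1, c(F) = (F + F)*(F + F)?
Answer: -432000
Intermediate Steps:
c(F) = 4*F**2 (c(F) = (2*F)*(2*F) = 4*F**2)
P(v, L) = -9 - 9*L - 9*v (P(v, L) = -9*((v + L) + 1) = -9*((L + v) + 1) = -9*(1 + L + v) = -9 - 9*L - 9*v)
(60*P(6, 1))*c(5) = (60*(-9 - 9*1 - 9*6))*(4*5**2) = (60*(-9 - 9 - 54))*(4*25) = (60*(-72))*100 = -4320*100 = -432000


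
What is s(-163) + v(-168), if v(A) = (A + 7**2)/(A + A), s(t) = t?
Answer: -7807/48 ≈ -162.65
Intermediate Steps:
v(A) = (49 + A)/(2*A) (v(A) = (A + 49)/((2*A)) = (49 + A)*(1/(2*A)) = (49 + A)/(2*A))
s(-163) + v(-168) = -163 + (1/2)*(49 - 168)/(-168) = -163 + (1/2)*(-1/168)*(-119) = -163 + 17/48 = -7807/48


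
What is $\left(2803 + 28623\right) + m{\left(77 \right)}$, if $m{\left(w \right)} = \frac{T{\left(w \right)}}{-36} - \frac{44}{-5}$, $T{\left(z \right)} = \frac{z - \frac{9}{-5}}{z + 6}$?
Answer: $\frac{234817759}{7470} \approx 31435.0$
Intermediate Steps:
$T{\left(z \right)} = \frac{\frac{9}{5} + z}{6 + z}$ ($T{\left(z \right)} = \frac{z - - \frac{9}{5}}{6 + z} = \frac{z + \frac{9}{5}}{6 + z} = \frac{\frac{9}{5} + z}{6 + z}$)
$m{\left(w \right)} = \frac{44}{5} - \frac{\frac{9}{5} + w}{36 \left(6 + w\right)}$ ($m{\left(w \right)} = \frac{\frac{1}{6 + w} \left(\frac{9}{5} + w\right)}{-36} - \frac{44}{-5} = \frac{\frac{9}{5} + w}{6 + w} \left(- \frac{1}{36}\right) - - \frac{44}{5} = - \frac{\frac{9}{5} + w}{36 \left(6 + w\right)} + \frac{44}{5} = \frac{44}{5} - \frac{\frac{9}{5} + w}{36 \left(6 + w\right)}$)
$\left(2803 + 28623\right) + m{\left(77 \right)} = \left(2803 + 28623\right) + \frac{9495 + 1579 \cdot 77}{180 \left(6 + 77\right)} = 31426 + \frac{9495 + 121583}{180 \cdot 83} = 31426 + \frac{1}{180} \cdot \frac{1}{83} \cdot 131078 = 31426 + \frac{65539}{7470} = \frac{234817759}{7470}$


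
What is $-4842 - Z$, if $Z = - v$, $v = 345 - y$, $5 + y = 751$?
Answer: $-5243$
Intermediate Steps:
$y = 746$ ($y = -5 + 751 = 746$)
$v = -401$ ($v = 345 - 746 = -401$)
$Z = 401$ ($Z = \left(-1\right) \left(-401\right) = 401$)
$-4842 - Z = -4842 - 401 = -5243$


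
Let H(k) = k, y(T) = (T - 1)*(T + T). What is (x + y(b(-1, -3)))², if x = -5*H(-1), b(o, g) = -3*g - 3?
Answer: 4225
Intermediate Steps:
b(o, g) = -3 - 3*g
y(T) = 2*T*(-1 + T) (y(T) = (-1 + T)*(2*T) = 2*T*(-1 + T))
x = 5 (x = -5*(-1) = 5)
(x + y(b(-1, -3)))² = (5 + 2*(-3 - 3*(-3))*(-1 + (-3 - 3*(-3))))² = (5 + 2*(-3 + 9)*(-1 + (-3 + 9)))² = (5 + 2*6*(-1 + 6))² = (5 + 2*6*5)² = (5 + 60)² = 65² = 4225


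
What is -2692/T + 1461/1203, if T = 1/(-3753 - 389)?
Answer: 4471256351/401 ≈ 1.1150e+7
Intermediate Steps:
T = -1/4142 (T = 1/(-4142) = -1/4142 ≈ -0.00024143)
-2692/T + 1461/1203 = -2692/(-1/4142) + 1461/1203 = -2692*(-4142) + 1461*(1/1203) = 11150264 + 487/401 = 4471256351/401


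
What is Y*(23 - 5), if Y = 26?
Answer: 468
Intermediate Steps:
Y*(23 - 5) = 26*(23 - 5) = 26*18 = 468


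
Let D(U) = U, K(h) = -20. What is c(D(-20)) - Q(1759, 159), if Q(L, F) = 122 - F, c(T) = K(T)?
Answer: 17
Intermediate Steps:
c(T) = -20
c(D(-20)) - Q(1759, 159) = -20 - (122 - 1*159) = -20 - (122 - 159) = -20 - 1*(-37) = -20 + 37 = 17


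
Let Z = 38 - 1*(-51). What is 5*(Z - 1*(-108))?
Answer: 985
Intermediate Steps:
Z = 89 (Z = 38 + 51 = 89)
5*(Z - 1*(-108)) = 5*(89 - 1*(-108)) = 5*(89 + 108) = 5*197 = 985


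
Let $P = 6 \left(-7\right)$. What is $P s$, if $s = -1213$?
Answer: $50946$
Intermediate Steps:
$P = -42$
$P s = \left(-42\right) \left(-1213\right) = 50946$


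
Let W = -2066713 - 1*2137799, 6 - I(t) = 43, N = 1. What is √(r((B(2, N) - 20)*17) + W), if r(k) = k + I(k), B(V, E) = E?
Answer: 54*I*√1442 ≈ 2050.6*I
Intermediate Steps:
I(t) = -37 (I(t) = 6 - 1*43 = 6 - 43 = -37)
r(k) = -37 + k (r(k) = k - 37 = -37 + k)
W = -4204512 (W = -2066713 - 2137799 = -4204512)
√(r((B(2, N) - 20)*17) + W) = √((-37 + (1 - 20)*17) - 4204512) = √((-37 - 19*17) - 4204512) = √((-37 - 323) - 4204512) = √(-360 - 4204512) = √(-4204872) = 54*I*√1442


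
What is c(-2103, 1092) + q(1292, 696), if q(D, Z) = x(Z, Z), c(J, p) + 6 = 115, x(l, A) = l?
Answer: 805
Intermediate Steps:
c(J, p) = 109 (c(J, p) = -6 + 115 = 109)
q(D, Z) = Z
c(-2103, 1092) + q(1292, 696) = 109 + 696 = 805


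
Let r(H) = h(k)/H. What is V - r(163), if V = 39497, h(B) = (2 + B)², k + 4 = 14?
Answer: 6437867/163 ≈ 39496.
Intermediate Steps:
k = 10 (k = -4 + 14 = 10)
r(H) = 144/H (r(H) = (2 + 10)²/H = 12²/H = 144/H)
V - r(163) = 39497 - 144/163 = 6437867/163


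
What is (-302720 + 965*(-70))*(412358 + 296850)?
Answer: -262598446160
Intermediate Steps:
(-302720 + 965*(-70))*(412358 + 296850) = (-302720 - 67550)*709208 = -370270*709208 = -262598446160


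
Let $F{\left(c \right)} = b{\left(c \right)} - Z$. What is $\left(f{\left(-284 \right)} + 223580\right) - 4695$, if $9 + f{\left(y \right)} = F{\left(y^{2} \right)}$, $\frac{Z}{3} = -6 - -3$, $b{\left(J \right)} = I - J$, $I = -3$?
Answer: $138226$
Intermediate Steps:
$b{\left(J \right)} = -3 - J$
$Z = -9$ ($Z = 3 \left(-6 - -3\right) = 3 \left(-6 + 3\right) = 3 \left(-3\right) = -9$)
$F{\left(c \right)} = 6 - c$ ($F{\left(c \right)} = \left(-3 - c\right) - -9 = \left(-3 - c\right) + 9 = 6 - c$)
$f{\left(y \right)} = -3 - y^{2}$ ($f{\left(y \right)} = -9 - \left(-6 + y^{2}\right) = -3 - y^{2}$)
$\left(f{\left(-284 \right)} + 223580\right) - 4695 = \left(\left(-3 - \left(-284\right)^{2}\right) + 223580\right) - 4695 = \left(\left(-3 - 80656\right) + 223580\right) - 4695 = \left(-80659 + 223580\right) - 4695 = 142921 - 4695 = 138226$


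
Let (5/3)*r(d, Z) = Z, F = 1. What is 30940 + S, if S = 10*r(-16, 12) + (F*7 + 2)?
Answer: 31021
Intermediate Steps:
r(d, Z) = 3*Z/5
S = 81 (S = 10*((⅗)*12) + (1*7 + 2) = 10*(36/5) + (7 + 2) = 72 + 9 = 81)
30940 + S = 30940 + 81 = 31021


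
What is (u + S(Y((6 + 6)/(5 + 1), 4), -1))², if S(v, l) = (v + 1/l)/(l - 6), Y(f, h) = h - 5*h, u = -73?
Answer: 244036/49 ≈ 4980.3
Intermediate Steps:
Y(f, h) = -4*h
S(v, l) = (v + 1/l)/(-6 + l)
(u + S(Y((6 + 6)/(5 + 1), 4), -1))² = (-73 + (1 - (-4)*4)/((-1)*(-6 - 1)))² = (-73 - 1*(1 - 1*(-16))/(-7))² = (-73 - 1*(-⅐)*(1 + 16))² = (-73 - 1*(-⅐)*17)² = (-73 + 17/7)² = (-494/7)² = 244036/49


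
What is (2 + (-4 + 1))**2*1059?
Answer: 1059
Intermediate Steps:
(2 + (-4 + 1))**2*1059 = (2 - 3)**2*1059 = (-1)**2*1059 = 1*1059 = 1059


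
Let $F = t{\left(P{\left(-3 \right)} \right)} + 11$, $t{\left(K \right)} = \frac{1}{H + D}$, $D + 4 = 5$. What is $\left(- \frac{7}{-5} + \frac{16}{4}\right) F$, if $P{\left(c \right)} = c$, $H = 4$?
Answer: $\frac{1512}{25} \approx 60.48$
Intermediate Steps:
$D = 1$ ($D = -4 + 5 = 1$)
$t{\left(K \right)} = \frac{1}{5}$ ($t{\left(K \right)} = \frac{1}{4 + 1} = \frac{1}{5}$)
$F = \frac{56}{5}$ ($F = \frac{1}{5} + 11 = \frac{56}{5} \approx 11.2$)
$\left(- \frac{7}{-5} + \frac{16}{4}\right) F = \left(- \frac{7}{-5} + \frac{16}{4}\right) \frac{56}{5} = \left(\left(-7\right) \left(- \frac{1}{5}\right) + 16 \cdot \frac{1}{4}\right) \frac{56}{5} = \left(\frac{7}{5} + 4\right) \frac{56}{5} = \frac{27}{5} \cdot \frac{56}{5} = \frac{1512}{25}$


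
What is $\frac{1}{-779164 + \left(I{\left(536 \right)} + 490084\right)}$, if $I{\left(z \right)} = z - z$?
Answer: $- \frac{1}{289080} \approx -3.4592 \cdot 10^{-6}$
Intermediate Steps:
$I{\left(z \right)} = 0$
$\frac{1}{-779164 + \left(I{\left(536 \right)} + 490084\right)} = \frac{1}{-779164 + \left(0 + 490084\right)} = \frac{1}{-779164 + 490084} = \frac{1}{-289080} = - \frac{1}{289080}$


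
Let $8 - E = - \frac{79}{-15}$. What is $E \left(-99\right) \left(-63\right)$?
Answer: $\frac{85239}{5} \approx 17048.0$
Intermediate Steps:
$E = \frac{41}{15}$ ($E = 8 - - \frac{79}{-15} = 8 - \left(-79\right) \left(- \frac{1}{15}\right) = 8 - \frac{79}{15} = \frac{41}{15} \approx 2.7333$)
$E \left(-99\right) \left(-63\right) = \frac{41}{15} \left(-99\right) \left(-63\right) = \left(- \frac{1353}{5}\right) \left(-63\right) = \frac{85239}{5}$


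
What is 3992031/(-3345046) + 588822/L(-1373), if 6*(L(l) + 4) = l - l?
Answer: -246206580492/1672523 ≈ -1.4721e+5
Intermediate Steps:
L(l) = -4 (L(l) = -4 + (l - l)/6 = -4 + (1/6)*0 = -4 + 0 = -4)
3992031/(-3345046) + 588822/L(-1373) = 3992031/(-3345046) + 588822/(-4) = 3992031*(-1/3345046) + 588822*(-1/4) = -3992031/3345046 - 294411/2 = -246206580492/1672523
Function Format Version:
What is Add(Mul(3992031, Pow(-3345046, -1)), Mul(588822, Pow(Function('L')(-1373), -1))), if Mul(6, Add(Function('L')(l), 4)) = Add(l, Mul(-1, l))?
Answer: Rational(-246206580492, 1672523) ≈ -1.4721e+5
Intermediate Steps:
Function('L')(l) = -4 (Function('L')(l) = Add(-4, Mul(Rational(1, 6), Add(l, Mul(-1, l)))) = Add(-4, Mul(Rational(1, 6), 0)) = Add(-4, 0) = -4)
Add(Mul(3992031, Pow(-3345046, -1)), Mul(588822, Pow(Function('L')(-1373), -1))) = Add(Mul(3992031, Pow(-3345046, -1)), Mul(588822, Pow(-4, -1))) = Add(Mul(3992031, Rational(-1, 3345046)), Mul(588822, Rational(-1, 4))) = Add(Rational(-3992031, 3345046), Rational(-294411, 2)) = Rational(-246206580492, 1672523)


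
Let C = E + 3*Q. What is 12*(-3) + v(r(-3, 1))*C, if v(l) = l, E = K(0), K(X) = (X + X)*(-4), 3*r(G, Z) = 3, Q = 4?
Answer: -24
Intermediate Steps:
r(G, Z) = 1 (r(G, Z) = (⅓)*3 = 1)
K(X) = -8*X (K(X) = (2*X)*(-4) = -8*X)
E = 0 (E = -8*0 = 0)
C = 12 (C = 0 + 3*4 = 0 + 12 = 12)
12*(-3) + v(r(-3, 1))*C = 12*(-3) + 1*12 = -36 + 12 = -24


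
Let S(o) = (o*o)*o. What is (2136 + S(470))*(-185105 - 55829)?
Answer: -25015005317024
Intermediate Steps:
S(o) = o**3 (S(o) = o**2*o = o**3)
(2136 + S(470))*(-185105 - 55829) = (2136 + 470**3)*(-185105 - 55829) = (2136 + 103823000)*(-240934) = 103825136*(-240934) = -25015005317024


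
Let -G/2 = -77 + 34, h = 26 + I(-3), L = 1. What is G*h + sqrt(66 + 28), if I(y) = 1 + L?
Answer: 2408 + sqrt(94) ≈ 2417.7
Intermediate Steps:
I(y) = 2 (I(y) = 1 + 1 = 2)
h = 28 (h = 26 + 2 = 28)
G = 86 (G = -2*(-77 + 34) = -2*(-43) = 86)
G*h + sqrt(66 + 28) = 86*28 + sqrt(66 + 28) = 2408 + sqrt(94)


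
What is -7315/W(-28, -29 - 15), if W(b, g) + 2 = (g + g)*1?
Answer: 1463/18 ≈ 81.278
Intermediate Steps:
W(b, g) = -2 + 2*g (W(b, g) = -2 + (g + g)*1 = -2 + (2*g)*1 = -2 + 2*g)
-7315/W(-28, -29 - 15) = -7315/(-2 + 2*(-29 - 15)) = -7315/(-2 + 2*(-44)) = -7315/(-2 - 88) = -7315/(-90) = -7315*(-1/90) = 1463/18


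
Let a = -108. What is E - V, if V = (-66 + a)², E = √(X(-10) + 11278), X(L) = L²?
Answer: -30276 + √11378 ≈ -30169.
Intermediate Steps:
E = √11378 (E = √((-10)² + 11278) = √(100 + 11278) = √11378 ≈ 106.67)
V = 30276 (V = (-66 - 108)² = (-174)² = 30276)
E - V = √11378 - 1*30276 = √11378 - 30276 = -30276 + √11378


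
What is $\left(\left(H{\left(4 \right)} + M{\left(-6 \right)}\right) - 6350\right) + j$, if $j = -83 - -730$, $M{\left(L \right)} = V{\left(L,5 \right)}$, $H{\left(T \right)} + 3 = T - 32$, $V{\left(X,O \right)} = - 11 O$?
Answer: $-5789$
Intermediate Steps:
$H{\left(T \right)} = -35 + T$ ($H{\left(T \right)} = -3 + \left(T - 32\right) = -3 + \left(-32 + T\right) = -35 + T$)
$M{\left(L \right)} = -55$ ($M{\left(L \right)} = \left(-11\right) 5 = -55$)
$j = 647$ ($j = -83 + 730 = 647$)
$\left(\left(H{\left(4 \right)} + M{\left(-6 \right)}\right) - 6350\right) + j = \left(\left(\left(-35 + 4\right) - 55\right) - 6350\right) + 647 = \left(\left(-31 - 55\right) - 6350\right) + 647 = \left(-86 - 6350\right) + 647 = -6436 + 647 = -5789$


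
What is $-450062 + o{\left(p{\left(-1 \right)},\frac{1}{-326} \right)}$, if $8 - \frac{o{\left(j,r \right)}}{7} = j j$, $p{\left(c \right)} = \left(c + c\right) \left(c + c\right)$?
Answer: $-450118$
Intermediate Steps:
$p{\left(c \right)} = 4 c^{2}$ ($p{\left(c \right)} = 2 c 2 c = 4 c^{2}$)
$o{\left(j,r \right)} = 56 - 7 j^{2}$ ($o{\left(j,r \right)} = 56 - 7 j j = 56 - 7 j^{2}$)
$-450062 + o{\left(p{\left(-1 \right)},\frac{1}{-326} \right)} = -450062 + \left(56 - 7 \left(4 \left(-1\right)^{2}\right)^{2}\right) = -450062 + \left(56 - 7 \left(4 \cdot 1\right)^{2}\right) = -450062 + \left(56 - 7 \cdot 4^{2}\right) = -450062 + \left(56 - 112\right) = -450062 - 56 = -450118$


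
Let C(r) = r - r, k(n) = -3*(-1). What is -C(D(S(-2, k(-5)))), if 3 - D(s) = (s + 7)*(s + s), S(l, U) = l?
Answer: 0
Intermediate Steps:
k(n) = 3
D(s) = 3 - 2*s*(7 + s) (D(s) = 3 - (s + 7)*(s + s) = 3 - (7 + s)*2*s = 3 - 2*s*(7 + s))
C(r) = 0
-C(D(S(-2, k(-5)))) = -1*0 = 0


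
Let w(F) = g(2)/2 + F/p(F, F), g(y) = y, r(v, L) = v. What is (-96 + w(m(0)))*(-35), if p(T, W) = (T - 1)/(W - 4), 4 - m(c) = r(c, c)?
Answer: 3325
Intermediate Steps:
m(c) = 4 - c
p(T, W) = (-1 + T)/(-4 + W)
w(F) = 1 + F*(-4 + F)/(-1 + F) (w(F) = 2/2 + F/(((-1 + F)/(-4 + F))) = 2*(½) + F*((-4 + F)/(-1 + F)) = 1 + F*(-4 + F)/(-1 + F))
(-96 + w(m(0)))*(-35) = (-96 + (-1 + (4 - 1*0) + (4 - 1*0)*(-4 + (4 - 1*0)))/(-1 + (4 - 1*0)))*(-35) = (-96 + (-1 + (4 + 0) + (4 + 0)*(-4 + (4 + 0)))/(-1 + (4 + 0)))*(-35) = (-96 + (-1 + 4 + 4*(-4 + 4))/(-1 + 4))*(-35) = (-96 + (-1 + 4 + 4*0)/3)*(-35) = (-96 + (-1 + 4 + 0)/3)*(-35) = (-96 + (⅓)*3)*(-35) = (-96 + 1)*(-35) = -95*(-35) = 3325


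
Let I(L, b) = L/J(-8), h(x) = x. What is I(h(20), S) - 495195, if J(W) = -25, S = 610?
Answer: -2475979/5 ≈ -4.9520e+5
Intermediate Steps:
I(L, b) = -L/25 (I(L, b) = L/(-25) = L*(-1/25) = -L/25)
I(h(20), S) - 495195 = -1/25*20 - 495195 = -4/5 - 495195 = -2475979/5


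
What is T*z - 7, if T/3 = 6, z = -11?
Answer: -205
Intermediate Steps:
T = 18 (T = 3*6 = 18)
T*z - 7 = 18*(-11) - 7 = -198 - 7 = -205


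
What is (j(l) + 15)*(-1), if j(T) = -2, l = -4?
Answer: -13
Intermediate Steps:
(j(l) + 15)*(-1) = (-2 + 15)*(-1) = 13*(-1) = -13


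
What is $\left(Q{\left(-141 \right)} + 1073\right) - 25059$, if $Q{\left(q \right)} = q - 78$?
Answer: $-24205$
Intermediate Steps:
$Q{\left(q \right)} = -78 + q$
$\left(Q{\left(-141 \right)} + 1073\right) - 25059 = \left(\left(-78 - 141\right) + 1073\right) - 25059 = \left(-219 + 1073\right) - 25059 = 854 - 25059 = -24205$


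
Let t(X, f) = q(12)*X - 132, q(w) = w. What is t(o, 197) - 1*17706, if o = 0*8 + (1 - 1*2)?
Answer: -17850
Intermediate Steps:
o = -1 (o = 0 + (1 - 2) = 0 - 1 = -1)
t(X, f) = -132 + 12*X (t(X, f) = 12*X - 132 = -132 + 12*X)
t(o, 197) - 1*17706 = (-132 + 12*(-1)) - 1*17706 = (-132 - 12) - 17706 = -144 - 17706 = -17850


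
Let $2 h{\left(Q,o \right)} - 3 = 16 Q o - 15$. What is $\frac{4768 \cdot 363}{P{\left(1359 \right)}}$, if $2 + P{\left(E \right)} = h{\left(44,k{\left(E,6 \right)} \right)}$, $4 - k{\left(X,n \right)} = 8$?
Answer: $- \frac{72116}{59} \approx -1222.3$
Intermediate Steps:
$k{\left(X,n \right)} = -4$ ($k{\left(X,n \right)} = 4 - 8 = -4$)
$h{\left(Q,o \right)} = -6 + 8 Q o$ ($h{\left(Q,o \right)} = \frac{3}{2} + \frac{16 Q o - 15}{2} = \frac{3}{2} + \frac{-15 + 16 Q o}{2} = \frac{3}{2} + \left(- \frac{15}{2} + 8 Q o\right) = -6 + 8 Q o$)
$P{\left(E \right)} = -1416$ ($P{\left(E \right)} = -2 + \left(-6 + 8 \cdot 44 \left(-4\right)\right) = -2 - 1414 = -1416$)
$\frac{4768 \cdot 363}{P{\left(1359 \right)}} = \frac{4768 \cdot 363}{-1416} = 1730784 \left(- \frac{1}{1416}\right) = - \frac{72116}{59}$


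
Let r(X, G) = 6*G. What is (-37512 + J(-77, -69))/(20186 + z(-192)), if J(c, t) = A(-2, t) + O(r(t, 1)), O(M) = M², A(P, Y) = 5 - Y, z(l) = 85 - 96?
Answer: -37402/20175 ≈ -1.8539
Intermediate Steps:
z(l) = -11
J(c, t) = 41 - t (J(c, t) = (5 - t) + (6*1)² = (5 - t) + 6² = (5 - t) + 36 = 41 - t)
(-37512 + J(-77, -69))/(20186 + z(-192)) = (-37512 + (41 - 1*(-69)))/(20186 - 11) = (-37512 + (41 + 69))/20175 = (-37512 + 110)*(1/20175) = -37402*1/20175 = -37402/20175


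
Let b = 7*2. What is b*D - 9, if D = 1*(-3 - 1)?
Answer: -65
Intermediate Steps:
b = 14
D = -4 (D = 1*(-4) = -4)
b*D - 9 = 14*(-4) - 9 = -56 - 9 = -65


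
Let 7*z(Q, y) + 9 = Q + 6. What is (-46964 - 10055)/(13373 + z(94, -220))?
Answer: -57019/13386 ≈ -4.2596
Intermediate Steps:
z(Q, y) = -3/7 + Q/7 (z(Q, y) = -9/7 + (Q + 6)/7 = -9/7 + (6 + Q)/7 = -9/7 + (6/7 + Q/7) = -3/7 + Q/7)
(-46964 - 10055)/(13373 + z(94, -220)) = (-46964 - 10055)/(13373 + (-3/7 + (⅐)*94)) = -57019/(13373 + (-3/7 + 94/7)) = -57019/(13373 + 13) = -57019/13386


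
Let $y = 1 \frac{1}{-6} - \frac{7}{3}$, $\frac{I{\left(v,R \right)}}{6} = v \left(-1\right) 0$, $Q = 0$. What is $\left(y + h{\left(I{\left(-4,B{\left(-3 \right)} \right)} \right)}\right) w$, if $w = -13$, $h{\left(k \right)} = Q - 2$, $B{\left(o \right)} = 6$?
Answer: $\frac{117}{2} \approx 58.5$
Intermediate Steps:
$I{\left(v,R \right)} = 0$ ($I{\left(v,R \right)} = 6 v \left(-1\right) 0 = 6 - v 0 = 6 \cdot 0 = 0$)
$h{\left(k \right)} = -2$ ($h{\left(k \right)} = 0 - 2 = -2$)
$y = - \frac{5}{2}$ ($y = 1 \left(- \frac{1}{6}\right) - \frac{7}{3} = - \frac{1}{6} - \frac{7}{3} = - \frac{5}{2} \approx -2.5$)
$\left(y + h{\left(I{\left(-4,B{\left(-3 \right)} \right)} \right)}\right) w = \left(- \frac{5}{2} - 2\right) \left(-13\right) = \left(- \frac{9}{2}\right) \left(-13\right) = \frac{117}{2}$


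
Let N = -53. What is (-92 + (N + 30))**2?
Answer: 13225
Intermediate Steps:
(-92 + (N + 30))**2 = (-92 + (-53 + 30))**2 = (-92 - 23)**2 = (-115)**2 = 13225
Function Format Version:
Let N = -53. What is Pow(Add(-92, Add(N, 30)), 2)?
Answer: 13225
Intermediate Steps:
Pow(Add(-92, Add(N, 30)), 2) = Pow(Add(-92, Add(-53, 30)), 2) = Pow(Add(-92, -23), 2) = Pow(-115, 2) = 13225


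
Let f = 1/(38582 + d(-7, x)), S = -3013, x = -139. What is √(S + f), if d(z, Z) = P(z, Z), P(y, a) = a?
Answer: 3*I*√494756104866/38443 ≈ 54.891*I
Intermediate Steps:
d(z, Z) = Z
f = 1/38443 (f = 1/(38582 - 139) = 1/38443 ≈ 2.6013e-5)
√(S + f) = √(-3013 + 1/38443) = √(-115828758/38443) = 3*I*√494756104866/38443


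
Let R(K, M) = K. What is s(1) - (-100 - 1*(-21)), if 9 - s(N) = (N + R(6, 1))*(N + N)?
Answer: 74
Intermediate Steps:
s(N) = 9 - 2*N*(6 + N) (s(N) = 9 - (N + 6)*(N + N) = 9 - (6 + N)*2*N = 9 - 2*N*(6 + N))
s(1) - (-100 - 1*(-21)) = (9 - 12*1 - 2*1²) - (-100 - 1*(-21)) = (9 - 12 - 2*1) - (-100 + 21) = (9 - 12 - 2) - 1*(-79) = -5 + 79 = 74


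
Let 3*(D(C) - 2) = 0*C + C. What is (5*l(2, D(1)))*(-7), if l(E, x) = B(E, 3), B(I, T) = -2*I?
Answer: 140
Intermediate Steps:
D(C) = 2 + C/3 (D(C) = 2 + (0*C + C)/3 = 2 + (0 + C)/3 = 2 + C/3)
l(E, x) = -2*E
(5*l(2, D(1)))*(-7) = (5*(-2*2))*(-7) = (5*(-4))*(-7) = -20*(-7) = 140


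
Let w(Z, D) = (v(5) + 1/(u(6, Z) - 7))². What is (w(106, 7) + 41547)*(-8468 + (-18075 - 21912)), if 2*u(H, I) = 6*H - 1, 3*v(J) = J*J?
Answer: -98813506220/49 ≈ -2.0166e+9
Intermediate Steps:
v(J) = J²/3 (v(J) = (J*J)/3 = J²/3)
u(H, I) = -½ + 3*H (u(H, I) = (6*H - 1)/2 = (-1 + 6*H)/2 = -½ + 3*H)
w(Z, D) = 3481/49 (w(Z, D) = ((⅓)*5² + 1/((-½ + 3*6) - 7))² = ((⅓)*25 + 1/((-½ + 18) - 7))² = (25/3 + 1/(35/2 - 7))² = (25/3 + 1/(21/2))² = (25/3 + 2/21)² = (59/7)² = 3481/49)
(w(106, 7) + 41547)*(-8468 + (-18075 - 21912)) = (3481/49 + 41547)*(-8468 + (-18075 - 21912)) = 2039284*(-8468 - 39987)/49 = (2039284/49)*(-48455) = -98813506220/49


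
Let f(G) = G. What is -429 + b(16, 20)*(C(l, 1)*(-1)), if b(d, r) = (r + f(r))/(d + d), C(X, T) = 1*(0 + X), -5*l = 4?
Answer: -428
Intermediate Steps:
l = -4/5 (l = -1/5*4 = -4/5 ≈ -0.80000)
C(X, T) = X (C(X, T) = 1*X = X)
b(d, r) = r/d (b(d, r) = (r + r)/(d + d) = (2*r)/((2*d)) = (2*r)*(1/(2*d)) = r/d)
-429 + b(16, 20)*(C(l, 1)*(-1)) = -429 + (20/16)*(-4/5*(-1)) = -429 + (20*(1/16))*(4/5) = -429 + (5/4)*(4/5) = -429 + 1 = -428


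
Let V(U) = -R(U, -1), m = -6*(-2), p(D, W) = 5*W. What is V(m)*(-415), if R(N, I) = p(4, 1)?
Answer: 2075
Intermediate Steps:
R(N, I) = 5 (R(N, I) = 5*1 = 5)
m = 12
V(U) = -5 (V(U) = -1*5 = -5)
V(m)*(-415) = -5*(-415) = 2075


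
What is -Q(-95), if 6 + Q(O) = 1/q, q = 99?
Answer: 593/99 ≈ 5.9899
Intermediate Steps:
Q(O) = -593/99 (Q(O) = -6 + 1/99 = -593/99)
-Q(-95) = -1*(-593/99) = 593/99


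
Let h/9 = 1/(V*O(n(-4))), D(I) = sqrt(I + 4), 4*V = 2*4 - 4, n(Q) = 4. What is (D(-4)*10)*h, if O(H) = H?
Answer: 0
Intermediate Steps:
V = 1 (V = (2*4 - 4)/4 = (8 - 4)/4 = (1/4)*4 = 1)
D(I) = sqrt(4 + I)
h = 9/4 (h = 9/((1*4)) = 9/4 ≈ 2.2500)
(D(-4)*10)*h = (sqrt(4 - 4)*10)*(9/4) = (sqrt(0)*10)*(9/4) = (0*10)*(9/4) = 0*(9/4) = 0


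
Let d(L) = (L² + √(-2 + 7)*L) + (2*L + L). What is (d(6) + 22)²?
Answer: 5956 + 912*√5 ≈ 7995.3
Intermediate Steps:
d(L) = L² + 3*L + L*√5 (d(L) = (L² + √5*L) + 3*L = (L² + L*√5) + 3*L = L² + 3*L + L*√5)
(d(6) + 22)² = (6*(3 + 6 + √5) + 22)² = (6*(9 + √5) + 22)² = ((54 + 6*√5) + 22)² = (76 + 6*√5)²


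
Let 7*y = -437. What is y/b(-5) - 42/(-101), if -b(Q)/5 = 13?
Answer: 63247/45955 ≈ 1.3763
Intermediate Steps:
y = -437/7 (y = (⅐)*(-437) = -437/7 ≈ -62.429)
b(Q) = -65 (b(Q) = -5*13 = -65)
y/b(-5) - 42/(-101) = -437/7/(-65) - 42/(-101) = -437/7*(-1/65) - 42*(-1/101) = 437/455 + 42/101 = 63247/45955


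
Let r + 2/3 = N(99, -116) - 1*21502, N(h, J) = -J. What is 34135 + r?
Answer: 38245/3 ≈ 12748.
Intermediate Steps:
r = -64160/3 (r = -2/3 + (-1*(-116) - 1*21502) = -2/3 + (116 - 21502) = -2/3 - 21386 = -64160/3 ≈ -21387.)
34135 + r = 34135 - 64160/3 = 38245/3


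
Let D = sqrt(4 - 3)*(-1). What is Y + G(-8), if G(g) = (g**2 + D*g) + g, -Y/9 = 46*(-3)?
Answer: 1306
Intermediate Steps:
D = -1 (D = sqrt(1)*(-1) = 1*(-1) = -1)
Y = 1242 (Y = -414*(-3) = -9*(-138) = 1242)
G(g) = g**2 (G(g) = (g**2 - g) + g = g**2)
Y + G(-8) = 1242 + (-8)**2 = 1242 + 64 = 1306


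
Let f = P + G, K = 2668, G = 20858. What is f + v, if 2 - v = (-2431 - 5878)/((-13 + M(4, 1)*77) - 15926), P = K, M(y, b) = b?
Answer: 53313261/2266 ≈ 23527.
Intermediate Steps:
P = 2668
f = 23526 (f = 2668 + 20858 = 23526)
v = 3345/2266 (v = 2 - (-2431 - 5878)/((-13 + 1*77) - 15926) = 2 - (-8309)/((-13 + 77) - 15926) = 2 - (-8309)/(64 - 15926) = 2 - (-8309)/(-15862) = 2 - (-8309)*(-1)/15862 = 2 - 1*1187/2266 = 2 - 1187/2266 = 3345/2266 ≈ 1.4762)
f + v = 23526 + 3345/2266 = 53313261/2266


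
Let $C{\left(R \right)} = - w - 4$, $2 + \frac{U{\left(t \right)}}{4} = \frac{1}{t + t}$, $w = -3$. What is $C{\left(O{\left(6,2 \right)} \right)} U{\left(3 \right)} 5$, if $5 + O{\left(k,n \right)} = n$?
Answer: $\frac{110}{3} \approx 36.667$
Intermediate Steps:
$U{\left(t \right)} = -8 + \frac{2}{t}$ ($U{\left(t \right)} = -8 + \frac{4}{t + t} = -8 + \frac{4}{2 t} = -8 + 4 \frac{1}{2 t} = -8 + \frac{2}{t}$)
$O{\left(k,n \right)} = -5 + n$
$C{\left(R \right)} = -1$ ($C{\left(R \right)} = \left(-1\right) \left(-3\right) - 4 = 3 - 4 = -1$)
$C{\left(O{\left(6,2 \right)} \right)} U{\left(3 \right)} 5 = - (-8 + \frac{2}{3}) 5 = \left(-1\right) \left(- \frac{22}{3}\right) 5 = \frac{22}{3} \cdot 5 = \frac{110}{3}$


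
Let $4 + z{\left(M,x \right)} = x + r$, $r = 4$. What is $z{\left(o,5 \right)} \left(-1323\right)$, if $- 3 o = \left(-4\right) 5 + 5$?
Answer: $-6615$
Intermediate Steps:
$o = 5$ ($o = - \frac{\left(-4\right) 5 + 5}{3} = - \frac{-20 + 5}{3} = \left(- \frac{1}{3}\right) \left(-15\right) = 5$)
$z{\left(M,x \right)} = x$ ($z{\left(M,x \right)} = -4 + \left(x + 4\right) = -4 + \left(4 + x\right) = x$)
$z{\left(o,5 \right)} \left(-1323\right) = 5 \left(-1323\right) = -6615$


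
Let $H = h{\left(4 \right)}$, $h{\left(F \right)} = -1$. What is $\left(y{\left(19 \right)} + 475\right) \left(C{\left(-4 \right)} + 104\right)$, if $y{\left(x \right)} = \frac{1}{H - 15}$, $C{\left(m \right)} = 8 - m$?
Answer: $\frac{220371}{4} \approx 55093.0$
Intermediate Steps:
$H = -1$
$y{\left(x \right)} = - \frac{1}{16}$ ($y{\left(x \right)} = \frac{1}{-1 - 15} = \frac{1}{-16} = - \frac{1}{16}$)
$\left(y{\left(19 \right)} + 475\right) \left(C{\left(-4 \right)} + 104\right) = \left(- \frac{1}{16} + 475\right) \left(\left(8 - -4\right) + 104\right) = \frac{7599 \left(\left(8 + 4\right) + 104\right)}{16} = \frac{7599 \left(12 + 104\right)}{16} = \frac{7599}{16} \cdot 116 = \frac{220371}{4}$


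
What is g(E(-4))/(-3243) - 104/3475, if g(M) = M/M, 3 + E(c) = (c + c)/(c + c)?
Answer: -340747/11269425 ≈ -0.030236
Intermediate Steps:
E(c) = -2 (E(c) = -3 + (c + c)/(c + c) = -3 + (2*c)/((2*c)) = -3 + (2*c)*(1/(2*c)) = -3 + 1 = -2)
g(M) = 1
g(E(-4))/(-3243) - 104/3475 = 1/(-3243) - 104/3475 = 1*(-1/3243) - 104*1/3475 = -1/3243 - 104/3475 = -340747/11269425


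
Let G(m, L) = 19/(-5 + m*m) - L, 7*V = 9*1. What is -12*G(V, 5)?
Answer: 5253/41 ≈ 128.12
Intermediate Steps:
V = 9/7 (V = (9*1)/7 = (1/7)*9 = 9/7 ≈ 1.2857)
G(m, L) = -L + 19/(-5 + m**2) (G(m, L) = 19/(-5 + m**2) - L = -L + 19/(-5 + m**2))
-12*G(V, 5) = -12*(19 + 5*5 - 1*5*(9/7)**2)/(-5 + (9/7)**2) = -12*(19 + 25 - 1*5*81/49)/(-5 + 81/49) = -12*(19 + 25 - 405/49)/(-164/49) = -(-147)*1751/(41*49) = -12*(-1751/164) = 5253/41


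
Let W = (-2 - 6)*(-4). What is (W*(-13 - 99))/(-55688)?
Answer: 448/6961 ≈ 0.064359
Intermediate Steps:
W = 32 (W = -8*(-4) = 32)
(W*(-13 - 99))/(-55688) = (32*(-13 - 99))/(-55688) = (32*(-112))*(-1/55688) = -3584*(-1/55688) = 448/6961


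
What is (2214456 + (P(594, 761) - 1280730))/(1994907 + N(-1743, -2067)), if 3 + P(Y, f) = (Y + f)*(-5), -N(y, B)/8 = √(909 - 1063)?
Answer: 1849175053836/3979653948505 + 7415584*I*√154/3979653948505 ≈ 0.46466 + 2.3124e-5*I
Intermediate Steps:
N(y, B) = -8*I*√154 (N(y, B) = -8*√(909 - 1063) = -8*I*√154)
P(Y, f) = -3 - 5*Y - 5*f (P(Y, f) = -3 + (Y + f)*(-5) = -3 + (-5*Y - 5*f) = -3 - 5*Y - 5*f)
(2214456 + (P(594, 761) - 1280730))/(1994907 + N(-1743, -2067)) = (2214456 + ((-3 - 5*594 - 5*761) - 1280730))/(1994907 - 8*I*√154) = (2214456 + ((-3 - 2970 - 3805) - 1280730))/(1994907 - 8*I*√154) = (2214456 + (-6778 - 1280730))/(1994907 - 8*I*√154) = (2214456 - 1287508)/(1994907 - 8*I*√154) = 926948/(1994907 - 8*I*√154)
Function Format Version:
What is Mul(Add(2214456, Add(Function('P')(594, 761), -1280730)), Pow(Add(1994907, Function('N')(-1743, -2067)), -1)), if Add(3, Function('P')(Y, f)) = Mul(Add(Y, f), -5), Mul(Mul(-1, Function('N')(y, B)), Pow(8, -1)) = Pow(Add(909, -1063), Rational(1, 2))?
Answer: Add(Rational(1849175053836, 3979653948505), Mul(Rational(7415584, 3979653948505), I, Pow(154, Rational(1, 2)))) ≈ Add(0.46466, Mul(2.3124e-5, I))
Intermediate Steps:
Function('N')(y, B) = Mul(-8, I, Pow(154, Rational(1, 2))) (Function('N')(y, B) = Mul(-8, Pow(Add(909, -1063), Rational(1, 2))) = Mul(-8, Pow(-154, Rational(1, 2))) = Mul(-8, Mul(I, Pow(154, Rational(1, 2)))) = Mul(-8, I, Pow(154, Rational(1, 2))))
Function('P')(Y, f) = Add(-3, Mul(-5, Y), Mul(-5, f)) (Function('P')(Y, f) = Add(-3, Mul(Add(Y, f), -5)) = Add(-3, Add(Mul(-5, Y), Mul(-5, f))) = Add(-3, Mul(-5, Y), Mul(-5, f)))
Mul(Add(2214456, Add(Function('P')(594, 761), -1280730)), Pow(Add(1994907, Function('N')(-1743, -2067)), -1)) = Mul(Add(2214456, Add(Add(-3, Mul(-5, 594), Mul(-5, 761)), -1280730)), Pow(Add(1994907, Mul(-8, I, Pow(154, Rational(1, 2)))), -1)) = Mul(Add(2214456, Add(Add(-3, -2970, -3805), -1280730)), Pow(Add(1994907, Mul(-8, I, Pow(154, Rational(1, 2)))), -1)) = Mul(Add(2214456, Add(-6778, -1280730)), Pow(Add(1994907, Mul(-8, I, Pow(154, Rational(1, 2)))), -1)) = Mul(Add(2214456, -1287508), Pow(Add(1994907, Mul(-8, I, Pow(154, Rational(1, 2)))), -1)) = Mul(926948, Pow(Add(1994907, Mul(-8, I, Pow(154, Rational(1, 2)))), -1))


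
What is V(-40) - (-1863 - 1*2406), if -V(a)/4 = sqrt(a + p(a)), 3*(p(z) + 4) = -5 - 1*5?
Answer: 4269 - 4*I*sqrt(426)/3 ≈ 4269.0 - 27.52*I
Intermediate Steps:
p(z) = -22/3 (p(z) = -4 + (-5 - 1*5)/3 = -4 + (-5 - 5)/3 = -4 + (1/3)*(-10) = -4 - 10/3 = -22/3)
V(a) = -4*sqrt(-22/3 + a) (V(a) = -4*sqrt(a - 22/3) = -4*sqrt(-22/3 + a))
V(-40) - (-1863 - 1*2406) = -4*sqrt(-66 + 9*(-40))/3 - (-1863 - 1*2406) = -4*sqrt(-66 - 360)/3 - (-1863 - 2406) = -4*I*sqrt(426)/3 - 1*(-4269) = -4*I*sqrt(426)/3 + 4269 = 4269 - 4*I*sqrt(426)/3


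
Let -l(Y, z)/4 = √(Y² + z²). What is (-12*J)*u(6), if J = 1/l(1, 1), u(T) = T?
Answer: 9*√2 ≈ 12.728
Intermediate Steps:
l(Y, z) = -4*√(Y² + z²)
J = -√2/8 (J = 1/(-4*√(1² + 1²)) = 1/(-4*√(1 + 1)) = 1/(-4*√2) = -√2/8 ≈ -0.17678)
(-12*J)*u(6) = -(-3)*√2/2*6 = (3*√2/2)*6 = 9*√2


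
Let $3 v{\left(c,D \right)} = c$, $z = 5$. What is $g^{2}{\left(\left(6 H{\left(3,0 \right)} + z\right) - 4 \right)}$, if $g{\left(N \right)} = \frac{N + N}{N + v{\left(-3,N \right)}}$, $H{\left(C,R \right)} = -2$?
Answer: $\frac{121}{36} \approx 3.3611$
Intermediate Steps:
$v{\left(c,D \right)} = \frac{c}{3}$
$g{\left(N \right)} = \frac{2 N}{-1 + N}$ ($g{\left(N \right)} = \frac{N + N}{N + \frac{1}{3} \left(-3\right)} = \frac{2 N}{N - 1} = \frac{2 N}{-1 + N}$)
$g^{2}{\left(\left(6 H{\left(3,0 \right)} + z\right) - 4 \right)} = \left(\frac{2 \left(\left(6 \left(-2\right) + 5\right) - 4\right)}{-1 + \left(\left(6 \left(-2\right) + 5\right) - 4\right)}\right)^{2} = \left(\frac{2 \left(\left(-12 + 5\right) - 4\right)}{-1 + \left(\left(-12 + 5\right) - 4\right)}\right)^{2} = \left(\frac{2 \left(-7 - 4\right)}{-1 - 11}\right)^{2} = \left(2 \left(-11\right) \frac{1}{-1 - 11}\right)^{2} = \left(2 \left(-11\right) \frac{1}{-12}\right)^{2} = \left(2 \left(-11\right) \left(- \frac{1}{12}\right)\right)^{2} = \left(\frac{11}{6}\right)^{2} = \frac{121}{36}$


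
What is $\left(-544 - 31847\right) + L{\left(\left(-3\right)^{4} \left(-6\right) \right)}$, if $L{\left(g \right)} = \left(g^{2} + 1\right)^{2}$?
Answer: $55788990418$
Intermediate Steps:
$L{\left(g \right)} = \left(1 + g^{2}\right)^{2}$
$\left(-544 - 31847\right) + L{\left(\left(-3\right)^{4} \left(-6\right) \right)} = \left(-544 - 31847\right) + \left(1 + \left(\left(-3\right)^{4} \left(-6\right)\right)^{2}\right)^{2} = -32391 + \left(1 + \left(81 \left(-6\right)\right)^{2}\right)^{2} = -32391 + \left(1 + \left(-486\right)^{2}\right)^{2} = -32391 + \left(1 + 236196\right)^{2} = -32391 + 236197^{2} = -32391 + 55789022809 = 55788990418$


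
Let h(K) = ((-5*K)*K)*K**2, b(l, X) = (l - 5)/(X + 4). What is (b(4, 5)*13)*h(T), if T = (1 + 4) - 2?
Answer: 585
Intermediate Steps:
b(l, X) = (-5 + l)/(4 + X)
T = 3 (T = 5 - 2 = 3)
h(K) = -5*K**4 (h(K) = (-5*K**2)*K**2 = -5*K**4)
(b(4, 5)*13)*h(T) = (((-5 + 4)/(4 + 5))*13)*(-5*3**4) = ((-1/9)*13)*(-5*81) = (((1/9)*(-1))*13)*(-405) = -1/9*13*(-405) = -13/9*(-405) = 585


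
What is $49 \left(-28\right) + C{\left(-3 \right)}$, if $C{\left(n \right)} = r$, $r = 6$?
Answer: $-1366$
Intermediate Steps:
$C{\left(n \right)} = 6$
$49 \left(-28\right) + C{\left(-3 \right)} = 49 \left(-28\right) + 6 = -1372 + 6 = -1366$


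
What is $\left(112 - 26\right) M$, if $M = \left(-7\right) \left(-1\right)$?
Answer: $602$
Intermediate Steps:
$M = 7$
$\left(112 - 26\right) M = \left(112 - 26\right) 7 = 86 \cdot 7 = 602$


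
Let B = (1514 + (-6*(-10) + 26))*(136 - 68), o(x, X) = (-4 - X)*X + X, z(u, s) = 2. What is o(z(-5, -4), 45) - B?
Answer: -110960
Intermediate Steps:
o(x, X) = X + X*(-4 - X) (o(x, X) = X*(-4 - X) + X = X + X*(-4 - X))
B = 108800 (B = (1514 + (60 + 26))*68 = (1514 + 86)*68 = 1600*68 = 108800)
o(z(-5, -4), 45) - B = -1*45*(3 + 45) - 1*108800 = -1*45*48 - 108800 = -2160 - 108800 = -110960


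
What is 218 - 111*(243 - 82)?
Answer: -17653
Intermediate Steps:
218 - 111*(243 - 82) = 218 - 111*161 = 218 - 17871 = -17653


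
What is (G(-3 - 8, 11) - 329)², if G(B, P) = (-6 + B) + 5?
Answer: 116281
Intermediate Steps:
G(B, P) = -1 + B
(G(-3 - 8, 11) - 329)² = ((-1 + (-3 - 8)) - 329)² = ((-1 - 11) - 329)² = (-12 - 329)² = (-341)² = 116281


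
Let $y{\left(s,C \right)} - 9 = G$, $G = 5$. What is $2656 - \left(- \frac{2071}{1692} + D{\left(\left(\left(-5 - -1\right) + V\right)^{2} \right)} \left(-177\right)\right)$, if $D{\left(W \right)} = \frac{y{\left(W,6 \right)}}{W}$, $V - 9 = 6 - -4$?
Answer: $\frac{112866439}{42300} \approx 2668.2$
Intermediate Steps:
$V = 19$ ($V = 9 + \left(6 - -4\right) = 9 + \left(6 + 4\right) = 9 + 10 = 19$)
$y{\left(s,C \right)} = 14$ ($y{\left(s,C \right)} = 9 + 5 = 14$)
$D{\left(W \right)} = \frac{14}{W}$
$2656 - \left(- \frac{2071}{1692} + D{\left(\left(\left(-5 - -1\right) + V\right)^{2} \right)} \left(-177\right)\right) = 2656 - \left(- \frac{2071}{1692} + \frac{14}{\left(\left(-5 - -1\right) + 19\right)^{2}} \left(-177\right)\right) = 2656 - \left(- \frac{2071}{1692} + \frac{14}{\left(\left(-5 + 1\right) + 19\right)^{2}} \left(-177\right)\right) = 2656 - \left(- \frac{2071}{1692} + \frac{14}{\left(-4 + 19\right)^{2}} \left(-177\right)\right) = 2656 - \left(- \frac{2071}{1692} + \frac{14}{15^{2}} \left(-177\right)\right) = 2656 - \left(- \frac{2071}{1692} + \frac{14}{225} \left(-177\right)\right) = 2656 + \left(\frac{2071}{1692} - - \frac{826}{75}\right) = 2656 + \left(\frac{2071}{1692} + \frac{826}{75}\right) = 2656 + \frac{517639}{42300} = \frac{112866439}{42300}$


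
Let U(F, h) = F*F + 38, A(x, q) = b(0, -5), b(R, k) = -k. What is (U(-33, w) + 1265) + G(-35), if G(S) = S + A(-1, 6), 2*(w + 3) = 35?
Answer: 2362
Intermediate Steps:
w = 29/2 (w = -3 + (1/2)*35 = -3 + 35/2 = 29/2 ≈ 14.500)
A(x, q) = 5 (A(x, q) = -1*(-5) = 5)
U(F, h) = 38 + F**2 (U(F, h) = F**2 + 38 = 38 + F**2)
G(S) = 5 + S (G(S) = S + 5 = 5 + S)
(U(-33, w) + 1265) + G(-35) = ((38 + (-33)**2) + 1265) + (5 - 35) = ((38 + 1089) + 1265) - 30 = (1127 + 1265) - 30 = 2392 - 30 = 2362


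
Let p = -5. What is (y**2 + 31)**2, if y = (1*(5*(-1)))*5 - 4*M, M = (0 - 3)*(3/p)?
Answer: 712676416/625 ≈ 1.1403e+6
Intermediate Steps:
M = 9/5 (M = (0 - 3)*(3/(-5)) = -9*(-1)/5 = -3*(-3/5) = 9/5 ≈ 1.8000)
y = -161/5 (y = (1*(5*(-1)))*5 - 4*9/5 = (1*(-5))*5 - 36/5 = -5*5 - 36/5 = -25 - 36/5 = -161/5 ≈ -32.200)
(y**2 + 31)**2 = ((-161/5)**2 + 31)**2 = (25921/25 + 31)**2 = (26696/25)**2 = 712676416/625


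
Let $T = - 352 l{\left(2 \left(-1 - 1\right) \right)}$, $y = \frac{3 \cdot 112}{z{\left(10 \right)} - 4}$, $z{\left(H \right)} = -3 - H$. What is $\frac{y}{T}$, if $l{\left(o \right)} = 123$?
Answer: $\frac{7}{15334} \approx 0.0004565$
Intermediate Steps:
$y = - \frac{336}{17}$ ($y = \frac{3 \cdot 112}{\left(-3 - 10\right) - 4} = \frac{336}{\left(-3 - 10\right) - 4} = \frac{336}{-13 - 4} = \frac{336}{-17} = 336 \left(- \frac{1}{17}\right) = - \frac{336}{17} \approx -19.765$)
$T = -43296$ ($T = \left(-352\right) 123 = -43296$)
$\frac{y}{T} = - \frac{336}{17 \left(-43296\right)} = \left(- \frac{336}{17}\right) \left(- \frac{1}{43296}\right) = \frac{7}{15334}$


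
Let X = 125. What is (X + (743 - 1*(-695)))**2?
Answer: 2442969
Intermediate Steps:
(X + (743 - 1*(-695)))**2 = (125 + (743 - 1*(-695)))**2 = (125 + (743 + 695))**2 = (125 + 1438)**2 = 1563**2 = 2442969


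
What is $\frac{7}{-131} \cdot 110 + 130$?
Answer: $\frac{16260}{131} \approx 124.12$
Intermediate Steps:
$\frac{7}{-131} \cdot 110 + 130 = 7 \left(- \frac{1}{131}\right) 110 + 130 = \left(- \frac{7}{131}\right) 110 + 130 = - \frac{770}{131} + 130 = \frac{16260}{131}$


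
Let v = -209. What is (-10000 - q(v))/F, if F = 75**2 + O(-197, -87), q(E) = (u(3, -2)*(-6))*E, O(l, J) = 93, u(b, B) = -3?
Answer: -3119/2859 ≈ -1.0909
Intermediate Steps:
q(E) = 18*E (q(E) = (-3*(-6))*E = 18*E)
F = 5718 (F = 75**2 + 93 = 5625 + 93 = 5718)
(-10000 - q(v))/F = (-10000 - 18*(-209))/5718 = (-10000 - 1*(-3762))*(1/5718) = (-10000 + 3762)*(1/5718) = -6238*1/5718 = -3119/2859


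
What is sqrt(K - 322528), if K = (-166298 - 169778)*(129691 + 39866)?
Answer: 14*I*sqrt(290736535) ≈ 2.3871e+5*I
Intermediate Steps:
K = -56984038332 (K = -336076*169557 = -56984038332)
sqrt(K - 322528) = sqrt(-56984038332 - 322528) = sqrt(-56984360860) = 14*I*sqrt(290736535)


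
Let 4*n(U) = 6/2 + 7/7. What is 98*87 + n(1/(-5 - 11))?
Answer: 8527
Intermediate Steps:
n(U) = 1 (n(U) = (6/2 + 7/7)/4 = (6*(1/2) + 7*(1/7))/4 = (3 + 1)/4 = (1/4)*4 = 1)
98*87 + n(1/(-5 - 11)) = 98*87 + 1 = 8526 + 1 = 8527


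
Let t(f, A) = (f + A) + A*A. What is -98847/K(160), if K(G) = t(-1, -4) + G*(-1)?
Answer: 98847/149 ≈ 663.40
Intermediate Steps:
t(f, A) = A + f + A**2 (t(f, A) = (A + f) + A**2 = A + f + A**2)
K(G) = 11 - G (K(G) = (-4 - 1 + (-4)**2) + G*(-1) = (-4 - 1 + 16) - G = 11 - G)
-98847/K(160) = -98847/(11 - 1*160) = -98847/(11 - 160) = -98847/(-149) = -98847*(-1/149) = 98847/149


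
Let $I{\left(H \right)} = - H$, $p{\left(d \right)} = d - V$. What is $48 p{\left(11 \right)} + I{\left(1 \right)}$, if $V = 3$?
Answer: $383$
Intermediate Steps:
$p{\left(d \right)} = -3 + d$ ($p{\left(d \right)} = d - 3 = -3 + d$)
$48 p{\left(11 \right)} + I{\left(1 \right)} = 48 \left(-3 + 11\right) - 1 = 48 \cdot 8 - 1 = 384 - 1 = 383$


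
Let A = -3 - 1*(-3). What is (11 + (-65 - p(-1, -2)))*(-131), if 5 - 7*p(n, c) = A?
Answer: 50173/7 ≈ 7167.6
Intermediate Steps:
A = 0 (A = -3 + 3 = 0)
p(n, c) = 5/7 (p(n, c) = 5/7 - ⅐*0 = 5/7 + 0 = 5/7)
(11 + (-65 - p(-1, -2)))*(-131) = (11 + (-65 - 1*5/7))*(-131) = (11 + (-65 - 5/7))*(-131) = (11 - 460/7)*(-131) = -383/7*(-131) = 50173/7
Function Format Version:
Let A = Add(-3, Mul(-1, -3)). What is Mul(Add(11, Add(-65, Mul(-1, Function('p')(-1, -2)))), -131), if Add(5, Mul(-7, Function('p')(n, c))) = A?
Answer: Rational(50173, 7) ≈ 7167.6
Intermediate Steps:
A = 0 (A = Add(-3, 3) = 0)
Function('p')(n, c) = Rational(5, 7) (Function('p')(n, c) = Add(Rational(5, 7), Mul(Rational(-1, 7), 0)) = Add(Rational(5, 7), 0) = Rational(5, 7))
Mul(Add(11, Add(-65, Mul(-1, Function('p')(-1, -2)))), -131) = Mul(Add(11, Add(-65, Mul(-1, Rational(5, 7)))), -131) = Mul(Add(11, Add(-65, Rational(-5, 7))), -131) = Mul(Add(11, Rational(-460, 7)), -131) = Mul(Rational(-383, 7), -131) = Rational(50173, 7)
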